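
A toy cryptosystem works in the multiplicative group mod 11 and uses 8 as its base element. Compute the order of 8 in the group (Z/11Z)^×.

10

Since 8 ∈ (Z/11Z)^×, its order divides φ(11) = 11 − 1 = 10 = 2 · 5.
Divisors of 10: 1, 2, 5, 10.
Evaluate successive powers at the divisors of 10:
8^1 ≡ 8
8^2 ≡ 9
8^5 ≡ 10
8^10 ≡ 1
Hence ord(8) = 10.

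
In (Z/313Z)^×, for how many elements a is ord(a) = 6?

2

φ(313) = 313 − 1 = 312 = 2^3 · 3 · 13.
(Z/313Z)^× is cyclic (|G| = 312); a cyclic group of order m has exactly φ(d) elements of each order d | m, and none otherwise.
6 = 2 · 3 divides 312, and φ(6) = 2.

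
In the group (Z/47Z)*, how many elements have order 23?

22

φ(47) = 47 − 1 = 46 = 2 · 23.
In a cyclic group of order 46, there are φ(d) elements of order d for each divisor d of 46, and zero for non-divisors.
23 | 46, and φ(23) = 23 − 1 = 22.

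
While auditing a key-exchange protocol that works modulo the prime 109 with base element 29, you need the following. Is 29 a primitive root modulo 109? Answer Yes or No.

φ(109) = 109 − 1 = 108 = 2^2 · 3^3.
29 is a primitive root mod 109 iff 29^(φ(109)/q) ≢ 1 for every prime q | φ(109), i.e. q ∈ {2, 3}.
29^54 ≡ 1 (mod 109)  [q = 2: ≡ 1 ✗]
29^36 ≡ 63 (mod 109)  [q = 3: ≢ 1 ✓]
29^54 ≡ 1 shows ord(29) | 54, strictly less than φ(109); not a primitive root.

No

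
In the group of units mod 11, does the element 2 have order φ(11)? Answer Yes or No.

Yes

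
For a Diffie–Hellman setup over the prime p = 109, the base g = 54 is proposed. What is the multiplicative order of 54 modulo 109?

36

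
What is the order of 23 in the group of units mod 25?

20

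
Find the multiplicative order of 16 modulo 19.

9

ord(16) | φ(19) = 19 − 1 = 18 = 2 · 3^2.
Divisors of 18: 1, 2, 3, 6, 9, 18.
Check 16^d mod 19 for each divisor in increasing order:
16^1 ≡ 16 (mod 19)
16^2 ≡ 9 (mod 19)
16^3 ≡ 11 (mod 19)
16^6 ≡ 7 (mod 19)
16^9 ≡ 1 (mod 19) ✓
Therefore the multiplicative order of 16 modulo 19 is 9.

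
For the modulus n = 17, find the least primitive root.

φ(17) = 17 − 1 = 16 = 2^4.
g is a primitive root iff g^(16/q) ≢ 1 (mod 17) for each prime q ∈ {2}.
g = 2: 2^8 ≡ 1 — hits 1, so not a primitive root.
g = 3: 3^8 ≡ 16 — none is 1, so 3 is a primitive root.
The smallest primitive root modulo 17 is 3.

3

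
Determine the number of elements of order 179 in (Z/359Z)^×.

178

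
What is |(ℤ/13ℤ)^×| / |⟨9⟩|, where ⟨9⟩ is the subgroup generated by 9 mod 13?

4

The order of 9 must divide φ(13) = 13 − 1 = 12 = 2^2 · 3.
Divisors of 12: 1, 2, 3, 4, 6, 12.
Check 9^d mod 13 for each divisor in increasing order:
9^1 ≡ 9
9^2 ≡ 3
9^3 ≡ 1
Thus |⟨9⟩| = ord(9) = 3.
[(Z/13Z)^× : ⟨9⟩] = 12/3 = 4.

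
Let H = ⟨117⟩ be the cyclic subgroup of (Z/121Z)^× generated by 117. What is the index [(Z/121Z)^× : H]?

1

ord(117) | φ(121) = φ(11^2) = 11·(11−1) = 110 = 2 · 5 · 11.
Divisors of 110: 1, 2, 5, 10, 11, 22, 55, 110.
Check 117^d mod 121 for each divisor in increasing order:
117^1 ≡ 117
117^2 ≡ 16
117^5 ≡ 65
117^10 ≡ 111
117^11 ≡ 40
117^22 ≡ 27
117^55 ≡ 120
117^110 ≡ 1
Thus |⟨117⟩| = ord(117) = 110.
[(Z/121Z)^× : ⟨117⟩] = 110/110 = 1.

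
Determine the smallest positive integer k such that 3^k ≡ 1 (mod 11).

Since 3 ∈ (Z/11Z)^×, its order divides φ(11) = 11 − 1 = 10 = 2 · 5.
Divisors of 10: 1, 2, 5, 10.
Check 3^d mod 11 for each divisor in increasing order:
3^1 ≡ 3 (mod 11)
3^2 ≡ 9 (mod 11)
3^5 ≡ 1 (mod 11) ✓
The smallest such exponent is 5, so the order of 3 is 5.

5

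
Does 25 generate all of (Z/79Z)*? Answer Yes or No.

φ(79) = 79 − 1 = 78 = 2 · 3 · 13.
An element g generates (Z/79Z)^× iff g^(78/q) ≢ 1 (mod 79) for each prime q ∈ {2, 3, 13}.
25^39 ≡ 1 (mod 79)  [q = 2: ≡ 1 ✗]
25^26 ≡ 23 (mod 79)  [q = 3: ≢ 1 ✓]
25^6 ≡ 52 (mod 79)  [q = 13: ≢ 1 ✓]
Since 25^39 ≡ 1, the order of 25 divides 39 < 78, so 25 is not a primitive root.

No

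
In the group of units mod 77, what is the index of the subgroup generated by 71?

12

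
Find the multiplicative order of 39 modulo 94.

The order of 39 must divide φ(94) = φ(2)·φ(47) = 1·46 = 46 = 2 · 23.
Divisors of 46: 1, 2, 23, 46.
Compute 39^d (mod 94) for the divisors d until we hit 1:
39^1 ≡ 39 (mod 94)
39^2 ≡ 17 (mod 94)
39^23 ≡ 93 (mod 94)
39^46 ≡ 1 (mod 94) ✓
Therefore the multiplicative order of 39 modulo 94 is 46.

46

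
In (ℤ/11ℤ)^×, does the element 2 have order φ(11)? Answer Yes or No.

Yes

φ(11) = 11 − 1 = 10 = 2 · 5.
It suffices to check that the order of 2 is not a proper divisor of 10: compute 2^(10/q) for q ∈ {2, 5}.
2^5 ≡ 10 (mod 11)  [q = 2: ≢ 1 ✓]
2^2 ≡ 4 (mod 11)  [q = 5: ≢ 1 ✓]
Every test exponent gives a nontrivial residue, hence 2 generates the full group.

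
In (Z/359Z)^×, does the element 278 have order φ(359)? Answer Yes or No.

Yes

φ(359) = 359 − 1 = 358 = 2 · 179.
Test 278^(358/q) mod 359 for each prime factor q of 358:
278^179 ≡ 358 (mod 359)  [q = 2: ≢ 1 ✓]
278^2 ≡ 99 (mod 359)  [q = 179: ≢ 1 ✓]
All checks pass, so 278 has order 358 and is a primitive root modulo 359.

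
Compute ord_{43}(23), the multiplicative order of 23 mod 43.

21

By Lagrange's theorem, ord_43(23) divides φ(43) = 43 − 1 = 42 = 2 · 3 · 7.
Divisors of 42: 1, 2, 3, 6, 7, 14, 21, 42.
Test each divisor d:
23^1 ≡ 23 (mod 43)
23^2 ≡ 13 (mod 43)
23^3 ≡ 41 (mod 43)
23^6 ≡ 4 (mod 43)
23^7 ≡ 6 (mod 43)
23^14 ≡ 36 (mod 43)
23^21 ≡ 1 (mod 43) ✓
Hence ord(23) = 21.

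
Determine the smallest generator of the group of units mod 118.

φ(118) = φ(2)·φ(59) = 1·58 = 58 = 2 · 29.
Test candidates g = 2, 3, … against the prime factors q ∈ {2, 29} of φ(118): g is a generator iff g^(58/q) ≢ 1 for every such q.
g = 2: gcd(2, 118) = 2 > 1, not a unit — skip.
g = 3: 3^29 ≡ 1 — hits 1, so not a primitive root.
g = 4: gcd(4, 118) = 2 > 1, not a unit — skip.
g = 5: 5^29 ≡ 1 — hits 1, so not a primitive root.
g = 6: gcd(6, 118) = 2 > 1, not a unit — skip.
g = 7: 7^29 ≡ 1 — hits 1, so not a primitive root.
g = 8: gcd(8, 118) = 2 > 1, not a unit — skip.
g = 9: 9^29 ≡ 1 — hits 1, so not a primitive root.
g = 10: gcd(10, 118) = 2 > 1, not a unit — skip.
g = 11: 11^29 ≡ 117; 11^2 ≡ 3 — none is 1, so 11 is a primitive root.
The smallest primitive root modulo 118 is 11.

11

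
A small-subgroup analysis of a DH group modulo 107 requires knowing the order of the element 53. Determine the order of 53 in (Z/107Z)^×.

The order of 53 must divide φ(107) = 107 − 1 = 106 = 2 · 53.
Divisors of 106: 1, 2, 53, 106.
Evaluate successive powers at the divisors of 106:
53^1 ≡ 53
53^2 ≡ 27
53^53 ≡ 1
Hence ord(53) = 53.

53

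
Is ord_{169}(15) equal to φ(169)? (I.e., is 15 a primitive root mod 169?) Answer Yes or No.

Yes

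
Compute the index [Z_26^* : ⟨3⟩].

4

The order of 3 must divide φ(26) = φ(2)·φ(13) = 1·12 = 12 = 2^2 · 3.
Divisors of 12: 1, 2, 3, 4, 6, 12.
Check 3^d mod 26 for each divisor in increasing order:
3^1 ≡ 3 (mod 26)
3^2 ≡ 9 (mod 26)
3^3 ≡ 1 (mod 26) ✓
The order of 3 is 3, so the subgroup it generates has 3 elements.
[(Z/26Z)^× : ⟨3⟩] = 12/3 = 4.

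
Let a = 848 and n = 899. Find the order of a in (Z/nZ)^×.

210

By Lagrange's theorem, ord_899(848) divides φ(899) = φ(29·31) = (29−1)·(31−1) = 28·30 = 840 = 2^3 · 3 · 5 · 7.
Divisors of 840: 1, 2, 3, 4, 5, 6, 7, 8, 10, 12, 14, 15, 20, 21, 24, 28, 30, 35, 40, 42, 56, 60, 70, 84, 105, 120, 140, 168, 210, 280, 420, 840.
Check 848^d mod 899 for each divisor in increasing order:
848^1 ≡ 848
848^2 ≡ 803
848^3 ≡ 401
848^4 ≡ 226
848^5 ≡ 161
848^6 ≡ 779
848^7 ≡ 726
848^8 ≡ 732
848^10 ≡ 749
848^12 ≡ 16
848^14 ≡ 262
848^15 ≡ 123
848^20 ≡ 25
848^21 ≡ 523
848^24 ≡ 256
848^28 ≡ 320
848^30 ≡ 745
848^35 ≡ 378
848^40 ≡ 625
848^42 ≡ 233
848^56 ≡ 813
848^60 ≡ 342
848^70 ≡ 842
848^84 ≡ 349
848^105 ≡ 30
848^120 ≡ 94
848^140 ≡ 552
848^168 ≡ 436
848^210 ≡ 1
The smallest such exponent is 210, so the order of 848 is 210.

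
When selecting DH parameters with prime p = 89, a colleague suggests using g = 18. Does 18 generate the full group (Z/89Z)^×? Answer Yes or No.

No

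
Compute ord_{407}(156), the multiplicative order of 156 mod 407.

Since 156 ∈ (Z/407Z)^×, its order divides φ(407) = φ(11·37) = (11−1)·(37−1) = 10·36 = 360 = 2^3 · 3^2 · 5.
Divisors of 360: 1, 2, 3, 4, 5, 6, 8, 9, 10, 12, 15, 18, 20, 24, 30, 36, 40, 45, 60, 72, 90, 120, 180, 360.
Check 156^d mod 407 for each divisor in increasing order:
156^1 ≡ 156 (mod 407)
156^2 ≡ 323 (mod 407)
156^3 ≡ 327 (mod 407)
156^4 ≡ 137 (mod 407)
156^5 ≡ 208 (mod 407)
156^6 ≡ 295 (mod 407)
156^8 ≡ 47 (mod 407)
156^9 ≡ 6 (mod 407)
156^10 ≡ 122 (mod 407)
156^12 ≡ 334 (mod 407)
156^15 ≡ 142 (mod 407)
156^18 ≡ 36 (mod 407)
156^20 ≡ 232 (mod 407)
156^24 ≡ 38 (mod 407)
156^30 ≡ 221 (mod 407)
156^36 ≡ 75 (mod 407)
156^40 ≡ 100 (mod 407)
156^45 ≡ 43 (mod 407)
156^60 ≡ 1 (mod 407) ✓
Therefore the multiplicative order of 156 modulo 407 is 60.

60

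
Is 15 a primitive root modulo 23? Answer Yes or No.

Yes

φ(23) = 23 − 1 = 22 = 2 · 11.
15 is a primitive root mod 23 iff 15^(φ(23)/q) ≢ 1 for every prime q | φ(23), i.e. q ∈ {2, 11}.
15^11 ≡ 22 (mod 23)  [q = 2: ≢ 1 ✓]
15^2 ≡ 18 (mod 23)  [q = 11: ≢ 1 ✓]
All checks pass, so 15 has order 22 and is a primitive root modulo 23.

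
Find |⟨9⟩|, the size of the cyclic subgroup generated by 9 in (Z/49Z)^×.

21

Since 9 ∈ (Z/49Z)^×, its order divides φ(49) = φ(7^2) = 7·(7−1) = 42 = 2 · 3 · 7.
Divisors of 42: 1, 2, 3, 6, 7, 14, 21, 42.
Compute 9^d (mod 49) for the divisors d until we hit 1:
9^1 ≡ 9 (mod 49)
9^2 ≡ 32 (mod 49)
9^3 ≡ 43 (mod 49)
9^6 ≡ 36 (mod 49)
9^7 ≡ 30 (mod 49)
9^14 ≡ 18 (mod 49)
9^21 ≡ 1 (mod 49) ✓
Hence ord(9) = 21.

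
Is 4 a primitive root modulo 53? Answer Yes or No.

No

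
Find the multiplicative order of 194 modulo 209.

ord(194) | φ(209) = φ(11·19) = (11−1)·(19−1) = 10·18 = 180 = 2^2 · 3^2 · 5.
Divisors of 180: 1, 2, 3, 4, 5, 6, 9, 10, 12, 15, 18, 20, 30, 36, 45, 60, 90, 180.
Test each divisor d:
194^1 ≡ 194
194^2 ≡ 16
194^3 ≡ 178
194^4 ≡ 47
194^5 ≡ 131
194^6 ≡ 125
194^9 ≡ 96
194^10 ≡ 23
194^12 ≡ 159
194^15 ≡ 87
194^18 ≡ 20
194^20 ≡ 111
194^30 ≡ 45
194^36 ≡ 191
194^45 ≡ 153
194^60 ≡ 144
194^90 ≡ 1
Therefore the multiplicative order of 194 modulo 209 is 90.

90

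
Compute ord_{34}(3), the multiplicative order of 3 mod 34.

16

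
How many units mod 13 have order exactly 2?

φ(13) = 13 − 1 = 12 = 2^2 · 3.
Since (Z/13Z)^× is cyclic of order 12, the number of elements of order d is φ(d) when d | 12 and 0 otherwise.
2 | 12, and φ(2) = 2 − 1 = 1.

1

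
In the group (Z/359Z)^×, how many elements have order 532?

0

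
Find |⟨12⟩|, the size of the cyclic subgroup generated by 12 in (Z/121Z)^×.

ord(12) | φ(121) = φ(11^2) = 11·(11−1) = 110 = 2 · 5 · 11.
Divisors of 110: 1, 2, 5, 10, 11, 22, 55, 110.
Evaluate successive powers at the divisors of 110:
12^1 ≡ 12
12^2 ≡ 23
12^5 ≡ 56
12^10 ≡ 111
12^11 ≡ 1
So ord_121(12) = 11.

11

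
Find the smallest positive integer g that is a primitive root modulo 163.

2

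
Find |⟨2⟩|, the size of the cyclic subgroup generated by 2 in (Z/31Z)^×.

5

ord(2) | φ(31) = 31 − 1 = 30 = 2 · 3 · 5.
Divisors of 30: 1, 2, 3, 5, 6, 10, 15, 30.
Evaluate successive powers at the divisors of 30:
2^1 ≡ 2
2^2 ≡ 4
2^3 ≡ 8
2^5 ≡ 1
The smallest such exponent is 5, so the order of 2 is 5.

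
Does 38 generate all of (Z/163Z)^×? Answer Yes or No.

No

φ(163) = 163 − 1 = 162 = 2 · 3^4.
Test 38^(162/q) mod 163 for each prime factor q of 162:
38^81 ≡ 1 (mod 163)  [q = 2: ≡ 1 ✗]
38^54 ≡ 1 (mod 163)  [q = 3: ≡ 1 ✗]
38^81 ≡ 1 shows ord(38) | 81, strictly less than φ(163); not a primitive root.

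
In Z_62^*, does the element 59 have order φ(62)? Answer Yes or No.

φ(62) = φ(2)·φ(31) = 1·30 = 30 = 2 · 3 · 5.
Test 59^(30/q) mod 62 for each prime factor q of 30:
59^15 ≡ 1 (mod 62)  [q = 2: ≡ 1 ✗]
59^10 ≡ 25 (mod 62)  [q = 3: ≢ 1 ✓]
59^6 ≡ 47 (mod 62)  [q = 5: ≢ 1 ✓]
The check at q = 2 fails, so 59 generates a proper subgroup.

No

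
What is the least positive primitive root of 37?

2

φ(37) = 37 − 1 = 36 = 2^2 · 3^2.
Test candidates g = 2, 3, … against the prime factors q ∈ {2, 3} of φ(37): g is a generator iff g^(36/q) ≢ 1 for every such q.
g = 2: 2^18 ≡ 36; 2^12 ≡ 26 — none is 1, so 2 is a primitive root.
So 2 is the smallest generator of (Z/37Z)^×.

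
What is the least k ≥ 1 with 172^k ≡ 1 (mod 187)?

40

The order of 172 must divide φ(187) = φ(11·17) = (11−1)·(17−1) = 10·16 = 160 = 2^5 · 5.
Divisors of 160: 1, 2, 4, 5, 8, 10, 16, 20, 32, 40, 80, 160.
Check 172^d mod 187 for each divisor in increasing order:
172^1 ≡ 172 (mod 187)
172^2 ≡ 38 (mod 187)
172^4 ≡ 135 (mod 187)
172^5 ≡ 32 (mod 187)
172^8 ≡ 86 (mod 187)
172^10 ≡ 89 (mod 187)
172^16 ≡ 103 (mod 187)
172^20 ≡ 67 (mod 187)
172^32 ≡ 137 (mod 187)
172^40 ≡ 1 (mod 187) ✓
So ord_187(172) = 40.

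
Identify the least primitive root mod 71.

7

φ(71) = 71 − 1 = 70 = 2 · 5 · 7.
g is a primitive root iff g^(70/q) ≢ 1 (mod 71) for each prime q ∈ {2, 5, 7}.
g = 2: 2^35 ≡ 1 — hits 1, so not a primitive root.
g = 3: 3^35 ≡ 1 — hits 1, so not a primitive root.
g = 4: 4^35 ≡ 1 — hits 1, so not a primitive root.
g = 5: 5^35 ≡ 1 — hits 1, so not a primitive root.
g = 6: 6^35 ≡ 1 — hits 1, so not a primitive root.
g = 7: 7^35 ≡ 70; 7^14 ≡ 54; 7^10 ≡ 45 — none is 1, so 7 is a primitive root.
So 7 is the smallest generator of (Z/71Z)^×.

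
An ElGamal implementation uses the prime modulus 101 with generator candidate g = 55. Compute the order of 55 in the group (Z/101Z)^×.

100

By Lagrange's theorem, ord_101(55) divides φ(101) = 101 − 1 = 100 = 2^2 · 5^2.
Divisors of 100: 1, 2, 4, 5, 10, 20, 25, 50, 100.
Compute 55^d (mod 101) for the divisors d until we hit 1:
55^1 ≡ 55
55^2 ≡ 96
55^4 ≡ 25
55^5 ≡ 62
55^10 ≡ 6
55^20 ≡ 36
55^25 ≡ 10
55^50 ≡ 100
55^100 ≡ 1
Therefore the multiplicative order of 55 modulo 101 is 100.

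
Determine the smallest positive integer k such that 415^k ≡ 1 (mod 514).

128

Since 415 ∈ (Z/514Z)^×, its order divides φ(514) = φ(2)·φ(257) = 1·256 = 256 = 2^8.
Divisors of 256: 1, 2, 4, 8, 16, 32, 64, 128, 256.
Check 415^d mod 514 for each divisor in increasing order:
415^1 ≡ 415
415^2 ≡ 35
415^4 ≡ 197
415^8 ≡ 259
415^16 ≡ 261
415^32 ≡ 273
415^64 ≡ 513
415^128 ≡ 1
Hence ord(415) = 128.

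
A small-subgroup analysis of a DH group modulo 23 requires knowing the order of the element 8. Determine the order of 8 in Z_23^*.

Since 8 ∈ (Z/23Z)^×, its order divides φ(23) = 23 − 1 = 22 = 2 · 11.
Divisors of 22: 1, 2, 11, 22.
Test each divisor d:
8^1 ≡ 8 (mod 23)
8^2 ≡ 18 (mod 23)
8^11 ≡ 1 (mod 23) ✓
Hence ord(8) = 11.

11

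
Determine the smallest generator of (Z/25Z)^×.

2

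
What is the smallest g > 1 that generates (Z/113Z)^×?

φ(113) = 113 − 1 = 112 = 2^4 · 7.
Test candidates g = 2, 3, … against the prime factors q ∈ {2, 7} of φ(113): g is a generator iff g^(112/q) ≢ 1 for every such q.
g = 2: 2^56 ≡ 1 — hits 1, so not a primitive root.
g = 3: 3^56 ≡ 112; 3^16 ≡ 49 — none is 1, so 3 is a primitive root.
The smallest primitive root modulo 113 is 3.

3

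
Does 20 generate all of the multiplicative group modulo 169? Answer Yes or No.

Yes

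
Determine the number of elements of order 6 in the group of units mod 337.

2

φ(337) = 337 − 1 = 336 = 2^4 · 3 · 7.
(Z/337Z)^× is cyclic (|G| = 336); a cyclic group of order m has exactly φ(d) elements of each order d | m, and none otherwise.
6 = 2 · 3 divides 336, and φ(6) = 2.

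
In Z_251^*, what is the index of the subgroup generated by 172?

The order of 172 must divide φ(251) = 251 − 1 = 250 = 2 · 5^3.
Divisors of 250: 1, 2, 5, 10, 25, 50, 125, 250.
Check 172^d mod 251 for each divisor in increasing order:
172^1 ≡ 172
172^2 ≡ 217
172^5 ≡ 40
172^10 ≡ 94
172^25 ≡ 32
172^50 ≡ 20
172^125 ≡ 250
172^250 ≡ 1
So ord_251(172) = 250, hence |⟨172⟩| = 250.
The index is φ(251) / ord(172) = 250 / 250 = 1.

1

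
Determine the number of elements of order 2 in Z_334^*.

φ(334) = φ(2)·φ(167) = 1·166 = 166 = 2 · 83.
Since (Z/334Z)^× is cyclic of order 166, the number of elements of order d is φ(d) when d | 166 and 0 otherwise.
2 | 166, and φ(2) = 2 − 1 = 1.

1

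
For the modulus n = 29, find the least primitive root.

φ(29) = 29 − 1 = 28 = 2^2 · 7.
g is a primitive root iff g^(28/q) ≢ 1 (mod 29) for each prime q ∈ {2, 7}.
g = 2: 2^14 ≡ 28; 2^4 ≡ 16 — none is 1, so 2 is a primitive root.
So 2 is the smallest generator of (Z/29Z)^×.

2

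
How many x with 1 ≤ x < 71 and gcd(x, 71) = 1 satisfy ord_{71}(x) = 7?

φ(71) = 71 − 1 = 70 = 2 · 5 · 7.
Since (Z/71Z)^× is cyclic of order 70, the number of elements of order d is φ(d) when d | 70 and 0 otherwise.
7 | 70, and φ(7) = 7 − 1 = 6.

6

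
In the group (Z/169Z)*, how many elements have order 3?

2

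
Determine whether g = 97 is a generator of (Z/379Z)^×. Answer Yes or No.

φ(379) = 379 − 1 = 378 = 2 · 3^3 · 7.
It suffices to check that the order of 97 is not a proper divisor of 378: compute 97^(378/q) for q ∈ {2, 3, 7}.
97^189 ≡ 1 (mod 379)  [q = 2: ≡ 1 ✗]
97^126 ≡ 51 (mod 379)  [q = 3: ≢ 1 ✓]
97^54 ≡ 94 (mod 379)  [q = 7: ≢ 1 ✓]
Since 97^189 ≡ 1, the order of 97 divides 189 < 378, so 97 is not a primitive root.

No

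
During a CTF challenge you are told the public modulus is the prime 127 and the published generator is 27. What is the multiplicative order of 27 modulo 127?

42

ord(27) | φ(127) = 127 − 1 = 126 = 2 · 3^2 · 7.
Divisors of 126: 1, 2, 3, 6, 7, 9, 14, 18, 21, 42, 63, 126.
Compute 27^d (mod 127) for the divisors d until we hit 1:
27^1 ≡ 27
27^2 ≡ 94
27^3 ≡ 125
27^6 ≡ 4
27^7 ≡ 108
27^9 ≡ 119
27^14 ≡ 107
27^18 ≡ 64
27^21 ≡ 126
27^42 ≡ 1
The smallest such exponent is 42, so the order of 27 is 42.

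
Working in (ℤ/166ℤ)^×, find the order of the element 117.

82

By Lagrange's theorem, ord_166(117) divides φ(166) = φ(2)·φ(83) = 1·82 = 82 = 2 · 41.
Divisors of 82: 1, 2, 41, 82.
Evaluate successive powers at the divisors of 82:
117^1 ≡ 117 (mod 166)
117^2 ≡ 77 (mod 166)
117^41 ≡ 165 (mod 166)
117^82 ≡ 1 (mod 166) ✓
Hence ord(117) = 82.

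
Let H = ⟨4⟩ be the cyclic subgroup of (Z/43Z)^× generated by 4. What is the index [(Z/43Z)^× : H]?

ord(4) | φ(43) = 43 − 1 = 42 = 2 · 3 · 7.
Divisors of 42: 1, 2, 3, 6, 7, 14, 21, 42.
Evaluate successive powers at the divisors of 42:
4^1 ≡ 4 (mod 43)
4^2 ≡ 16 (mod 43)
4^3 ≡ 21 (mod 43)
4^6 ≡ 11 (mod 43)
4^7 ≡ 1 (mod 43) ✓
Thus |⟨4⟩| = ord(4) = 7.
[(Z/43Z)^× : ⟨4⟩] = 42/7 = 6.

6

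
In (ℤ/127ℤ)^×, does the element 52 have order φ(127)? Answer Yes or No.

No

φ(127) = 127 − 1 = 126 = 2 · 3^2 · 7.
An element g generates (Z/127Z)^× iff g^(126/q) ≢ 1 (mod 127) for each prime q ∈ {2, 3, 7}.
52^63 ≡ 1 (mod 127)  [q = 2: ≡ 1 ✗]
52^42 ≡ 107 (mod 127)  [q = 3: ≢ 1 ✓]
52^18 ≡ 1 (mod 127)  [q = 7: ≡ 1 ✗]
The check at q = 2 fails, so 52 generates a proper subgroup.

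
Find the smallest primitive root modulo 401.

φ(401) = 401 − 1 = 400 = 2^4 · 5^2.
g is a primitive root iff g^(400/q) ≢ 1 (mod 401) for each prime q ∈ {2, 5}.
g = 2: 2^200 ≡ 1 — hits 1, so not a primitive root.
g = 3: 3^200 ≡ 400; 3^80 ≡ 72 — none is 1, so 3 is a primitive root.
Hence the least primitive root of 401 is 3.

3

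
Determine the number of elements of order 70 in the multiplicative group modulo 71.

φ(71) = 71 − 1 = 70 = 2 · 5 · 7.
In a cyclic group of order 70, there are φ(d) elements of order d for each divisor d of 70, and zero for non-divisors.
70 = 2 · 5 · 7 divides 70, and φ(70) = 24.

24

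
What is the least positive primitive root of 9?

2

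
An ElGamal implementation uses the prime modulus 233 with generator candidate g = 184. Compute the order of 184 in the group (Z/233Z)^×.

29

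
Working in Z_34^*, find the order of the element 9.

The order of 9 must divide φ(34) = φ(2)·φ(17) = 1·16 = 16 = 2^4.
Divisors of 16: 1, 2, 4, 8, 16.
Evaluate successive powers at the divisors of 16:
9^1 ≡ 9
9^2 ≡ 13
9^4 ≡ 33
9^8 ≡ 1
Hence ord(9) = 8.

8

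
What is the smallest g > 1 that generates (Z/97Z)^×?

φ(97) = 97 − 1 = 96 = 2^5 · 3.
g is a primitive root iff g^(96/q) ≢ 1 (mod 97) for each prime q ∈ {2, 3}.
g = 2: 2^48 ≡ 1 — hits 1, so not a primitive root.
g = 3: 3^48 ≡ 1 — hits 1, so not a primitive root.
g = 4: 4^48 ≡ 1 — hits 1, so not a primitive root.
g = 5: 5^48 ≡ 96; 5^32 ≡ 35 — none is 1, so 5 is a primitive root.
So 5 is the smallest generator of (Z/97Z)^×.

5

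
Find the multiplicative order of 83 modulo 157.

ord(83) | φ(157) = 157 − 1 = 156 = 2^2 · 3 · 13.
Divisors of 156: 1, 2, 3, 4, 6, 12, 13, 26, 39, 52, 78, 156.
Check 83^d mod 157 for each divisor in increasing order:
83^1 ≡ 83 (mod 157)
83^2 ≡ 138 (mod 157)
83^3 ≡ 150 (mod 157)
83^4 ≡ 47 (mod 157)
83^6 ≡ 49 (mod 157)
83^12 ≡ 46 (mod 157)
83^13 ≡ 50 (mod 157)
83^26 ≡ 145 (mod 157)
83^39 ≡ 28 (mod 157)
83^52 ≡ 144 (mod 157)
83^78 ≡ 156 (mod 157)
83^156 ≡ 1 (mod 157) ✓
Therefore the multiplicative order of 83 modulo 157 is 156.

156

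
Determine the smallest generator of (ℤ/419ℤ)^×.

2

φ(419) = 419 − 1 = 418 = 2 · 11 · 19.
g is a primitive root iff g^(418/q) ≢ 1 (mod 419) for each prime q ∈ {2, 11, 19}.
g = 2: 2^209 ≡ 418; 2^38 ≡ 334; 2^22 ≡ 114 — none is 1, so 2 is a primitive root.
Hence the least primitive root of 419 is 2.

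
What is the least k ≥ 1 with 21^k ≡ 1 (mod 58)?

28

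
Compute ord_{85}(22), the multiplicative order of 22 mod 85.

The order of 22 must divide φ(85) = φ(5·17) = (5−1)·(17−1) = 4·16 = 64 = 2^6.
Divisors of 64: 1, 2, 4, 8, 16, 32, 64.
Check 22^d mod 85 for each divisor in increasing order:
22^1 ≡ 22
22^2 ≡ 59
22^4 ≡ 81
22^8 ≡ 16
22^16 ≡ 1
Hence ord(22) = 16.

16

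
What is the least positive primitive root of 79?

φ(79) = 79 − 1 = 78 = 2 · 3 · 13.
Test candidates g = 2, 3, … against the prime factors q ∈ {2, 3, 13} of φ(79): g is a generator iff g^(78/q) ≢ 1 for every such q.
g = 2: 2^39 ≡ 1 — hits 1, so not a primitive root.
g = 3: 3^39 ≡ 78; 3^26 ≡ 23; 3^6 ≡ 18 — none is 1, so 3 is a primitive root.
Hence the least primitive root of 79 is 3.

3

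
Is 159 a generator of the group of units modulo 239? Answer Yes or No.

Yes

φ(239) = 239 − 1 = 238 = 2 · 7 · 17.
It suffices to check that the order of 159 is not a proper divisor of 238: compute 159^(238/q) for q ∈ {2, 7, 17}.
159^119 ≡ 238 (mod 239)  [q = 2: ≢ 1 ✓]
159^34 ≡ 201 (mod 239)  [q = 7: ≢ 1 ✓]
159^14 ≡ 71 (mod 239)  [q = 17: ≢ 1 ✓]
None equal 1, so ord_239(159) = 238: 159 is a primitive root.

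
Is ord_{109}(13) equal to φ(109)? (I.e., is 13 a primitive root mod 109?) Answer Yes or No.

φ(109) = 109 − 1 = 108 = 2^2 · 3^3.
It suffices to check that the order of 13 is not a proper divisor of 108: compute 13^(108/q) for q ∈ {2, 3}.
13^54 ≡ 108 (mod 109)  [q = 2: ≢ 1 ✓]
13^36 ≡ 63 (mod 109)  [q = 3: ≢ 1 ✓]
None equal 1, so ord_109(13) = 108: 13 is a primitive root.

Yes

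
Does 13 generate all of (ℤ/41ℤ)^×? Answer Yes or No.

φ(41) = 41 − 1 = 40 = 2^3 · 5.
An element g generates (Z/41Z)^× iff g^(40/q) ≢ 1 (mod 41) for each prime q ∈ {2, 5}.
13^20 ≡ 40 (mod 41)  [q = 2: ≢ 1 ✓]
13^8 ≡ 10 (mod 41)  [q = 5: ≢ 1 ✓]
All checks pass, so 13 has order 40 and is a primitive root modulo 41.

Yes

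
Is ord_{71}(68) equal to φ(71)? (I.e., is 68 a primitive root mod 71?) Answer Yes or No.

Yes

φ(71) = 71 − 1 = 70 = 2 · 5 · 7.
Test 68^(70/q) mod 71 for each prime factor q of 70:
68^35 ≡ 70 (mod 71)  [q = 2: ≢ 1 ✓]
68^14 ≡ 54 (mod 71)  [q = 5: ≢ 1 ✓]
68^10 ≡ 48 (mod 71)  [q = 7: ≢ 1 ✓]
Every test exponent gives a nontrivial residue, hence 68 generates the full group.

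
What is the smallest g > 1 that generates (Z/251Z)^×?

6

φ(251) = 251 − 1 = 250 = 2 · 5^3.
g is a primitive root iff g^(250/q) ≢ 1 (mod 251) for each prime q ∈ {2, 5}.
g = 2: 2^125 ≡ 250; 2^50 ≡ 1 — hits 1, so not a primitive root.
g = 3: 3^125 ≡ 1 — hits 1, so not a primitive root.
g = 4: 4^125 ≡ 1 — hits 1, so not a primitive root.
g = 5: 5^125 ≡ 1 — hits 1, so not a primitive root.
g = 6: 6^125 ≡ 250; 6^50 ≡ 219 — none is 1, so 6 is a primitive root.
Hence the least primitive root of 251 is 6.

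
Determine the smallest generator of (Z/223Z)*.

3

φ(223) = 223 − 1 = 222 = 2 · 3 · 37.
Test candidates g = 2, 3, … against the prime factors q ∈ {2, 3, 37} of φ(223): g is a generator iff g^(222/q) ≢ 1 for every such q.
g = 2: 2^111 ≡ 1 — hits 1, so not a primitive root.
g = 3: 3^111 ≡ 222; 3^74 ≡ 183; 3^6 ≡ 60 — none is 1, so 3 is a primitive root.
Hence the least primitive root of 223 is 3.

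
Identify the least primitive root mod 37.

2

φ(37) = 37 − 1 = 36 = 2^2 · 3^2.
g is a primitive root iff g^(36/q) ≢ 1 (mod 37) for each prime q ∈ {2, 3}.
g = 2: 2^18 ≡ 36; 2^12 ≡ 26 — none is 1, so 2 is a primitive root.
The smallest primitive root modulo 37 is 2.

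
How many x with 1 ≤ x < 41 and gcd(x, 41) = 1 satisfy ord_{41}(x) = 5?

4

φ(41) = 41 − 1 = 40 = 2^3 · 5.
Since (Z/41Z)^× is cyclic of order 40, the number of elements of order d is φ(d) when d | 40 and 0 otherwise.
5 | 40, and φ(5) = 5 − 1 = 4.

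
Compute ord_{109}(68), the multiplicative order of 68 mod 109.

12

The order of 68 must divide φ(109) = 109 − 1 = 108 = 2^2 · 3^3.
Divisors of 108: 1, 2, 3, 4, 6, 9, 12, 18, 27, 36, 54, 108.
Evaluate successive powers at the divisors of 108:
68^1 ≡ 68 (mod 109)
68^2 ≡ 46 (mod 109)
68^3 ≡ 76 (mod 109)
68^4 ≡ 45 (mod 109)
68^6 ≡ 108 (mod 109)
68^9 ≡ 33 (mod 109)
68^12 ≡ 1 (mod 109) ✓
So ord_109(68) = 12.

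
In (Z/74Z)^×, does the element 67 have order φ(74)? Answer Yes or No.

No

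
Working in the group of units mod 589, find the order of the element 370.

90

By Lagrange's theorem, ord_589(370) divides φ(589) = φ(19·31) = (19−1)·(31−1) = 18·30 = 540 = 2^2 · 3^3 · 5.
Divisors of 540: 1, 2, 3, 4, 5, 6, 9, 10, 12, 15, 18, 20, 27, 30, 36, 45, 54, 60, 90, 108, 135, 180, 270, 540.
Test each divisor d:
370^1 ≡ 370 (mod 589)
370^2 ≡ 252 (mod 589)
370^3 ≡ 178 (mod 589)
370^4 ≡ 481 (mod 589)
370^5 ≡ 92 (mod 589)
370^6 ≡ 467 (mod 589)
370^9 ≡ 77 (mod 589)
370^10 ≡ 218 (mod 589)
370^12 ≡ 159 (mod 589)
370^15 ≡ 30 (mod 589)
370^18 ≡ 39 (mod 589)
370^20 ≡ 404 (mod 589)
370^27 ≡ 58 (mod 589)
370^30 ≡ 311 (mod 589)
370^36 ≡ 343 (mod 589)
370^45 ≡ 495 (mod 589)
370^54 ≡ 419 (mod 589)
370^60 ≡ 125 (mod 589)
370^90 ≡ 1 (mod 589) ✓
The smallest such exponent is 90, so the order of 370 is 90.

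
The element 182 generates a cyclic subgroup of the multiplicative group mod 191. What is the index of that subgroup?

Since 182 ∈ (Z/191Z)^×, its order divides φ(191) = 191 − 1 = 190 = 2 · 5 · 19.
Divisors of 190: 1, 2, 5, 10, 19, 38, 95, 190.
Evaluate successive powers at the divisors of 190:
182^1 ≡ 182
182^2 ≡ 81
182^5 ≡ 161
182^10 ≡ 136
182^19 ≡ 152
182^38 ≡ 184
182^95 ≡ 190
182^190 ≡ 1
So ord_191(182) = 190, hence |⟨182⟩| = 190.
[(Z/191Z)^× : ⟨182⟩] = 190/190 = 1.

1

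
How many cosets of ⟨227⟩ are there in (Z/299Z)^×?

Since 227 ∈ (Z/299Z)^×, its order divides φ(299) = φ(13·23) = (13−1)·(23−1) = 12·22 = 264 = 2^3 · 3 · 11.
Divisors of 264: 1, 2, 3, 4, 6, 8, 11, 12, 22, 24, 33, 44, 66, 88, 132, 264.
Test each divisor d:
227^1 ≡ 227 (mod 299)
227^2 ≡ 101 (mod 299)
227^3 ≡ 203 (mod 299)
227^4 ≡ 35 (mod 299)
227^6 ≡ 246 (mod 299)
227^8 ≡ 29 (mod 299)
227^11 ≡ 206 (mod 299)
227^12 ≡ 118 (mod 299)
227^22 ≡ 277 (mod 299)
227^24 ≡ 170 (mod 299)
227^33 ≡ 252 (mod 299)
227^44 ≡ 185 (mod 299)
227^66 ≡ 116 (mod 299)
227^88 ≡ 139 (mod 299)
227^132 ≡ 1 (mod 299) ✓
The order of 227 is 132, so the subgroup it generates has 132 elements.
Index = |(Z/299Z)^×| / |⟨227⟩| = 264 / 132 = 2.

2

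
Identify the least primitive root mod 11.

φ(11) = 11 − 1 = 10 = 2 · 5.
g is a primitive root iff g^(10/q) ≢ 1 (mod 11) for each prime q ∈ {2, 5}.
g = 2: 2^5 ≡ 10; 2^2 ≡ 4 — none is 1, so 2 is a primitive root.
Hence the least primitive root of 11 is 2.

2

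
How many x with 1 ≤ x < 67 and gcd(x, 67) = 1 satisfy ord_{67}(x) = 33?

20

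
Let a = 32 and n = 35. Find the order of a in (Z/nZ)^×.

By Lagrange's theorem, ord_35(32) divides φ(35) = φ(5·7) = (5−1)·(7−1) = 4·6 = 24 = 2^3 · 3.
Divisors of 24: 1, 2, 3, 4, 6, 8, 12, 24.
Check 32^d mod 35 for each divisor in increasing order:
32^1 ≡ 32 (mod 35)
32^2 ≡ 9 (mod 35)
32^3 ≡ 8 (mod 35)
32^4 ≡ 11 (mod 35)
32^6 ≡ 29 (mod 35)
32^8 ≡ 16 (mod 35)
32^12 ≡ 1 (mod 35) ✓
The smallest such exponent is 12, so the order of 32 is 12.

12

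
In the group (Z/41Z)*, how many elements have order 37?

φ(41) = 41 − 1 = 40 = 2^3 · 5.
(Z/41Z)^× is cyclic (|G| = 40); a cyclic group of order m has exactly φ(d) elements of each order d | m, and none otherwise.
Since 37 ∤ 40, the count is 0.

0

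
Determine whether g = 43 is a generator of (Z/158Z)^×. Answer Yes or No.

Yes

φ(158) = φ(2)·φ(79) = 1·78 = 78 = 2 · 3 · 13.
It suffices to check that the order of 43 is not a proper divisor of 78: compute 43^(78/q) for q ∈ {2, 3, 13}.
43^39 ≡ 157 (mod 158)  [q = 2: ≢ 1 ✓]
43^26 ≡ 23 (mod 158)  [q = 3: ≢ 1 ✓]
43^6 ≡ 141 (mod 158)  [q = 13: ≢ 1 ✓]
None equal 1, so ord_158(43) = 78: 43 is a primitive root.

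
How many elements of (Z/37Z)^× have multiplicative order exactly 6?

2

φ(37) = 37 − 1 = 36 = 2^2 · 3^2.
(Z/37Z)^× is cyclic (|G| = 36); a cyclic group of order m has exactly φ(d) elements of each order d | m, and none otherwise.
6 = 2 · 3 divides 36, and φ(6) = 2.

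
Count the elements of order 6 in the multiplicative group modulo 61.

2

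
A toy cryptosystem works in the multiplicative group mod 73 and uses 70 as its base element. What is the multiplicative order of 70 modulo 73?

By Lagrange's theorem, ord_73(70) divides φ(73) = 73 − 1 = 72 = 2^3 · 3^2.
Divisors of 72: 1, 2, 3, 4, 6, 8, 9, 12, 18, 24, 36, 72.
Check 70^d mod 73 for each divisor in increasing order:
70^1 ≡ 70
70^2 ≡ 9
70^3 ≡ 46
70^4 ≡ 8
70^6 ≡ 72
70^8 ≡ 64
70^9 ≡ 27
70^12 ≡ 1
Therefore the multiplicative order of 70 modulo 73 is 12.

12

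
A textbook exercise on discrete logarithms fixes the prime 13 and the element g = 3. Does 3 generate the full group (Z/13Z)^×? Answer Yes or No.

φ(13) = 13 − 1 = 12 = 2^2 · 3.
It suffices to check that the order of 3 is not a proper divisor of 12: compute 3^(12/q) for q ∈ {2, 3}.
3^6 ≡ 1 (mod 13)  [q = 2: ≡ 1 ✗]
3^4 ≡ 3 (mod 13)  [q = 3: ≢ 1 ✓]
Since 3^6 ≡ 1, the order of 3 divides 6 < 12, so 3 is not a primitive root.

No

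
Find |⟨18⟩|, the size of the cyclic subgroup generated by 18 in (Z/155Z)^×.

ord(18) | φ(155) = φ(5·31) = (5−1)·(31−1) = 4·30 = 120 = 2^3 · 3 · 5.
Divisors of 120: 1, 2, 3, 4, 5, 6, 8, 10, 12, 15, 20, 24, 30, 40, 60, 120.
Evaluate successive powers at the divisors of 120:
18^1 ≡ 18 (mod 155)
18^2 ≡ 14 (mod 155)
18^3 ≡ 97 (mod 155)
18^4 ≡ 41 (mod 155)
18^5 ≡ 118 (mod 155)
18^6 ≡ 109 (mod 155)
18^8 ≡ 131 (mod 155)
18^10 ≡ 129 (mod 155)
18^12 ≡ 101 (mod 155)
18^15 ≡ 32 (mod 155)
18^20 ≡ 56 (mod 155)
18^24 ≡ 126 (mod 155)
18^30 ≡ 94 (mod 155)
18^40 ≡ 36 (mod 155)
18^60 ≡ 1 (mod 155) ✓
The smallest such exponent is 60, so the order of 18 is 60.

60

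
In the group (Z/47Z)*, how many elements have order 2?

φ(47) = 47 − 1 = 46 = 2 · 23.
Since (Z/47Z)^× is cyclic of order 46, the number of elements of order d is φ(d) when d | 46 and 0 otherwise.
2 | 46, and φ(2) = 2 − 1 = 1.

1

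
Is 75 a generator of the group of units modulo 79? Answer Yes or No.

φ(79) = 79 − 1 = 78 = 2 · 3 · 13.
It suffices to check that the order of 75 is not a proper divisor of 78: compute 75^(78/q) for q ∈ {2, 3, 13}.
75^39 ≡ 78 (mod 79)  [q = 2: ≢ 1 ✓]
75^26 ≡ 55 (mod 79)  [q = 3: ≢ 1 ✓]
75^6 ≡ 67 (mod 79)  [q = 13: ≢ 1 ✓]
All checks pass, so 75 has order 78 and is a primitive root modulo 79.

Yes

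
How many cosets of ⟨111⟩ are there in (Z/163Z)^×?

By Lagrange's theorem, ord_163(111) divides φ(163) = 163 − 1 = 162 = 2 · 3^4.
Divisors of 162: 1, 2, 3, 6, 9, 18, 27, 54, 81, 162.
Check 111^d mod 163 for each divisor in increasing order:
111^1 ≡ 111 (mod 163)
111^2 ≡ 96 (mod 163)
111^3 ≡ 61 (mod 163)
111^6 ≡ 135 (mod 163)
111^9 ≡ 85 (mod 163)
111^18 ≡ 53 (mod 163)
111^27 ≡ 104 (mod 163)
111^54 ≡ 58 (mod 163)
111^81 ≡ 1 (mod 163) ✓
The order of 111 is 81, so the subgroup it generates has 81 elements.
The index is φ(163) / ord(111) = 162 / 81 = 2.

2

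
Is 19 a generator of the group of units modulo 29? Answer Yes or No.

φ(29) = 29 − 1 = 28 = 2^2 · 7.
An element g generates (Z/29Z)^× iff g^(28/q) ≢ 1 (mod 29) for each prime q ∈ {2, 7}.
19^14 ≡ 28 (mod 29)  [q = 2: ≢ 1 ✓]
19^4 ≡ 24 (mod 29)  [q = 7: ≢ 1 ✓]
Every test exponent gives a nontrivial residue, hence 19 generates the full group.

Yes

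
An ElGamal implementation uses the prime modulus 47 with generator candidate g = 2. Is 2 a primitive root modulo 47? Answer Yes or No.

φ(47) = 47 − 1 = 46 = 2 · 23.
Test 2^(46/q) mod 47 for each prime factor q of 46:
2^23 ≡ 1 (mod 47)  [q = 2: ≡ 1 ✗]
2^2 ≡ 4 (mod 47)  [q = 23: ≢ 1 ✓]
Since 2^23 ≡ 1, the order of 2 divides 23 < 46, so 2 is not a primitive root.

No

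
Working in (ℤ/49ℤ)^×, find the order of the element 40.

42

ord(40) | φ(49) = φ(7^2) = 7·(7−1) = 42 = 2 · 3 · 7.
Divisors of 42: 1, 2, 3, 6, 7, 14, 21, 42.
Compute 40^d (mod 49) for the divisors d until we hit 1:
40^1 ≡ 40
40^2 ≡ 32
40^3 ≡ 6
40^6 ≡ 36
40^7 ≡ 19
40^14 ≡ 18
40^21 ≡ 48
40^42 ≡ 1
Hence ord(40) = 42.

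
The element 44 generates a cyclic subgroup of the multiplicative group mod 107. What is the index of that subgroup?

2

ord(44) | φ(107) = 107 − 1 = 106 = 2 · 53.
Divisors of 106: 1, 2, 53, 106.
Compute 44^d (mod 107) for the divisors d until we hit 1:
44^1 ≡ 44 (mod 107)
44^2 ≡ 10 (mod 107)
44^53 ≡ 1 (mod 107) ✓
The order of 44 is 53, so the subgroup it generates has 53 elements.
Index = |(Z/107Z)^×| / |⟨44⟩| = 106 / 53 = 2.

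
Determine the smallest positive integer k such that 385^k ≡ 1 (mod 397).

198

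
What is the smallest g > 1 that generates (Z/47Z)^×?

φ(47) = 47 − 1 = 46 = 2 · 23.
Test candidates g = 2, 3, … against the prime factors q ∈ {2, 23} of φ(47): g is a generator iff g^(46/q) ≢ 1 for every such q.
g = 2: 2^23 ≡ 1 — hits 1, so not a primitive root.
g = 3: 3^23 ≡ 1 — hits 1, so not a primitive root.
g = 4: 4^23 ≡ 1 — hits 1, so not a primitive root.
g = 5: 5^23 ≡ 46; 5^2 ≡ 25 — none is 1, so 5 is a primitive root.
So 5 is the smallest generator of (Z/47Z)^×.

5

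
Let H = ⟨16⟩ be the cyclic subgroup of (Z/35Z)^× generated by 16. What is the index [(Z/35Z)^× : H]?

ord(16) | φ(35) = φ(5·7) = (5−1)·(7−1) = 4·6 = 24 = 2^3 · 3.
Divisors of 24: 1, 2, 3, 4, 6, 8, 12, 24.
Evaluate successive powers at the divisors of 24:
16^1 ≡ 16
16^2 ≡ 11
16^3 ≡ 1
Thus |⟨16⟩| = ord(16) = 3.
The index is φ(35) / ord(16) = 24 / 3 = 8.

8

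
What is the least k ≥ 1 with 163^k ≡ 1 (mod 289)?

272

ord(163) | φ(289) = φ(17^2) = 17·(17−1) = 272 = 2^4 · 17.
Divisors of 272: 1, 2, 4, 8, 16, 17, 34, 68, 136, 272.
Evaluate successive powers at the divisors of 272:
163^1 ≡ 163
163^2 ≡ 270
163^4 ≡ 72
163^8 ≡ 271
163^16 ≡ 35
163^17 ≡ 214
163^34 ≡ 134
163^68 ≡ 38
163^136 ≡ 288
163^272 ≡ 1
The smallest such exponent is 272, so the order of 163 is 272.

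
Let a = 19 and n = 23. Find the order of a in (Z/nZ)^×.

22

By Lagrange's theorem, ord_23(19) divides φ(23) = 23 − 1 = 22 = 2 · 11.
Divisors of 22: 1, 2, 11, 22.
Compute 19^d (mod 23) for the divisors d until we hit 1:
19^1 ≡ 19
19^2 ≡ 16
19^11 ≡ 22
19^22 ≡ 1
The smallest such exponent is 22, so the order of 19 is 22.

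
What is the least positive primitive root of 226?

φ(226) = φ(2)·φ(113) = 1·112 = 112 = 2^4 · 7.
Test candidates g = 2, 3, … against the prime factors q ∈ {2, 7} of φ(226): g is a generator iff g^(112/q) ≢ 1 for every such q.
g = 2: gcd(2, 226) = 2 > 1, not a unit — skip.
g = 3: 3^56 ≡ 225; 3^16 ≡ 49 — none is 1, so 3 is a primitive root.
Hence the least primitive root of 226 is 3.

3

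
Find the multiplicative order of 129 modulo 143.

10

By Lagrange's theorem, ord_143(129) divides φ(143) = φ(11·13) = (11−1)·(13−1) = 10·12 = 120 = 2^3 · 3 · 5.
Divisors of 120: 1, 2, 3, 4, 5, 6, 8, 10, 12, 15, 20, 24, 30, 40, 60, 120.
Compute 129^d (mod 143) for the divisors d until we hit 1:
129^1 ≡ 129
129^2 ≡ 53
129^3 ≡ 116
129^4 ≡ 92
129^5 ≡ 142
129^6 ≡ 14
129^8 ≡ 27
129^10 ≡ 1
Therefore the multiplicative order of 129 modulo 143 is 10.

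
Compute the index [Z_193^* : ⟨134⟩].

4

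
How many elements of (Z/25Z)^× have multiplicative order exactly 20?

8

φ(25) = φ(5^2) = 5·(5−1) = 20 = 2^2 · 5.
Since (Z/25Z)^× is cyclic of order 20, the number of elements of order d is φ(d) when d | 20 and 0 otherwise.
20 = 2^2 · 5 divides 20, and φ(20) = 8.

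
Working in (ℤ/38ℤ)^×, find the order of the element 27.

Since 27 ∈ (Z/38Z)^×, its order divides φ(38) = φ(2)·φ(19) = 1·18 = 18 = 2 · 3^2.
Divisors of 18: 1, 2, 3, 6, 9, 18.
Check 27^d mod 38 for each divisor in increasing order:
27^1 ≡ 27 (mod 38)
27^2 ≡ 7 (mod 38)
27^3 ≡ 37 (mod 38)
27^6 ≡ 1 (mod 38) ✓
The smallest such exponent is 6, so the order of 27 is 6.

6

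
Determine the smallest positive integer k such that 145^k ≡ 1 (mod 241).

60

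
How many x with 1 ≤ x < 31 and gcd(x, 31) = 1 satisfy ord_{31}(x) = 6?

φ(31) = 31 − 1 = 30 = 2 · 3 · 5.
Since (Z/31Z)^× is cyclic of order 30, the number of elements of order d is φ(d) when d | 30 and 0 otherwise.
6 = 2 · 3 divides 30, and φ(6) = 2.

2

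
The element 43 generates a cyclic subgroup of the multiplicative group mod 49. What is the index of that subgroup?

6

The order of 43 must divide φ(49) = φ(7^2) = 7·(7−1) = 42 = 2 · 3 · 7.
Divisors of 42: 1, 2, 3, 6, 7, 14, 21, 42.
Test each divisor d:
43^1 ≡ 43 (mod 49)
43^2 ≡ 36 (mod 49)
43^3 ≡ 29 (mod 49)
43^6 ≡ 8 (mod 49)
43^7 ≡ 1 (mod 49) ✓
The order of 43 is 7, so the subgroup it generates has 7 elements.
The index is φ(49) / ord(43) = 42 / 7 = 6.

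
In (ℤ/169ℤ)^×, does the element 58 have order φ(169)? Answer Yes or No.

Yes

φ(169) = φ(13^2) = 13·(13−1) = 156 = 2^2 · 3 · 13.
Test 58^(156/q) mod 169 for each prime factor q of 156:
58^78 ≡ 168 (mod 169)  [q = 2: ≢ 1 ✓]
58^52 ≡ 22 (mod 169)  [q = 3: ≢ 1 ✓]
58^12 ≡ 79 (mod 169)  [q = 13: ≢ 1 ✓]
All checks pass, so 58 has order 156 and is a primitive root modulo 169.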